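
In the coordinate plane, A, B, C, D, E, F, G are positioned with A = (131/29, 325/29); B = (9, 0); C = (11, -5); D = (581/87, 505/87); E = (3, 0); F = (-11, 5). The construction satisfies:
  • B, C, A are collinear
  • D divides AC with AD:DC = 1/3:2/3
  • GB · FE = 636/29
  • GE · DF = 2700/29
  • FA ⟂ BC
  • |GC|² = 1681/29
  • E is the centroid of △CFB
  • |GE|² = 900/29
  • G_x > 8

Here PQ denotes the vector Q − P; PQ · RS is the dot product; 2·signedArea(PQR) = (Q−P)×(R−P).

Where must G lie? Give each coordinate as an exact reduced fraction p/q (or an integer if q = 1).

G = (237/29, 60/29)

1. G_x = 237/29  [GB · FE = 636/29 ∩ GE · DF = 2700/29]
2. G_y = 60/29  [GB · FE = 636/29 ∩ GE · DF = 2700/29]
   → G = (237/29, 60/29)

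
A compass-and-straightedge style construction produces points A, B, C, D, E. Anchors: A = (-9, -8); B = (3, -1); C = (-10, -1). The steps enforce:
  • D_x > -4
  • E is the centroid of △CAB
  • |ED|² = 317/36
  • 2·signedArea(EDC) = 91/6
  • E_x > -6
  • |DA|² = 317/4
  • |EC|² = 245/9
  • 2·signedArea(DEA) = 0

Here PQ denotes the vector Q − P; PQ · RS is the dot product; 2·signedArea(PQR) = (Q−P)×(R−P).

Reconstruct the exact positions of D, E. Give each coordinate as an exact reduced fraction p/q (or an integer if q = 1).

D = (-7/2, -1)
E = (-16/3, -10/3)

1. E_x = -16/3  [E is the centroid of △CAB]
2. E_y = -10/3  [E is the centroid of △CAB]
   → E = (-16/3, -10/3)
3. D_x = -7/2  [2·signedArea(DEA) = 0 ∩ 2·signedArea(EDC) = 91/6]
4. D_y = -1  [2·signedArea(DEA) = 0 ∩ 2·signedArea(EDC) = 91/6]
   → D = (-7/2, -1)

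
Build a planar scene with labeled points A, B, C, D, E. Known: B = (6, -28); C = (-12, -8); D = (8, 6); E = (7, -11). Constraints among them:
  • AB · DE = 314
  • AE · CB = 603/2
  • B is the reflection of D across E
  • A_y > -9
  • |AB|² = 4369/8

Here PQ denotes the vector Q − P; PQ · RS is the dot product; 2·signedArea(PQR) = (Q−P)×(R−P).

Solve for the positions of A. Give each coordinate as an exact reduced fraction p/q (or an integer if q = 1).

A = (-29/4, -35/4)

1. A_x = -29/4  [AE · CB = 603/2 ∩ AB · DE = 314]
2. A_y = -35/4  [AE · CB = 603/2 ∩ AB · DE = 314]
   → A = (-29/4, -35/4)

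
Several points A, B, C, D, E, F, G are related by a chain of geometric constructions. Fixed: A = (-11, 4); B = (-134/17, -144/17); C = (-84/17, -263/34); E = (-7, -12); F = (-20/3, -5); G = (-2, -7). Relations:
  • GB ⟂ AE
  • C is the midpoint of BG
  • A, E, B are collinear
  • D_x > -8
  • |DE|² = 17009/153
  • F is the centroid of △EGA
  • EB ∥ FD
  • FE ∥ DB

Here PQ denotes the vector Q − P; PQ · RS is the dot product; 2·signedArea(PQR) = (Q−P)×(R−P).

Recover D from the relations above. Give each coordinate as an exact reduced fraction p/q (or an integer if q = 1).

D = (-385/51, -25/17)

1. D_x = -385/51  [FE ∥ DB ∩ EB ∥ FD]
2. D_y = -25/17  [FE ∥ DB ∩ EB ∥ FD]
   → D = (-385/51, -25/17)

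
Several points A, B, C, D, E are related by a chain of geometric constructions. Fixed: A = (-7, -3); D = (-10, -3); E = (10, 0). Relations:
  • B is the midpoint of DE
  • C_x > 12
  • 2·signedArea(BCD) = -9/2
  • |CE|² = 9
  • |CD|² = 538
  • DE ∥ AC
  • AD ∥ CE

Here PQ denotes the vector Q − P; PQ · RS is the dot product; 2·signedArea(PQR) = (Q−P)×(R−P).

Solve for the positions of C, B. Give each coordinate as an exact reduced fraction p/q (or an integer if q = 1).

B = (0, -3/2)
C = (13, 0)

1. C_x = 13  [AD ∥ CE ∩ DE ∥ AC]
2. C_y = 0  [AD ∥ CE ∩ DE ∥ AC]
   → C = (13, 0)
3. B_x = 0  [B is the midpoint of DE]
4. B_y = -3/2  [B is the midpoint of DE]
   → B = (0, -3/2)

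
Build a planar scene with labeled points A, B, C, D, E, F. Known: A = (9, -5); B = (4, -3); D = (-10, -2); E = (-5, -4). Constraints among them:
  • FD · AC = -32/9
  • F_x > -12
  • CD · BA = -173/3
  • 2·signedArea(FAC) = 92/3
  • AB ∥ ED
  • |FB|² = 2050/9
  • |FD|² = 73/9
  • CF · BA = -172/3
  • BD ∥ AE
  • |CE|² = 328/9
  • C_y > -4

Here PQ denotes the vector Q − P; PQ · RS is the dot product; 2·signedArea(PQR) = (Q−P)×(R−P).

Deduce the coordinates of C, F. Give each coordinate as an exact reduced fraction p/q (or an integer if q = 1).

C = (1, -10/3)
F = (-11, -14/3)

1. C_x = 1  [line -5·x + 2·y + 35/3 = 0 ∩ |CE|² = 328/9]
2. C_y = -10/3  [line -5·x + 2·y + 35/3 = 0 ∩ |CE|² = 328/9]
   → C = (1, -10/3)
3. F_x = -11  [CF · BA = -172/3 ∩ FD · AC = -32/9]
4. F_y = -14/3  [CF · BA = -172/3 ∩ FD · AC = -32/9]
   → F = (-11, -14/3)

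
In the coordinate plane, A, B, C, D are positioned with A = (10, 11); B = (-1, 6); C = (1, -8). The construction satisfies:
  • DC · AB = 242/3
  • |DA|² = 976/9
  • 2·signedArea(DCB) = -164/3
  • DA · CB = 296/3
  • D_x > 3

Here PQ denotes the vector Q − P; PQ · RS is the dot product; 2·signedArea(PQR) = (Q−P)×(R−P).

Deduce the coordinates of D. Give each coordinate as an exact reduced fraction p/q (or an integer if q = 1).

1. D_x = 10/3  [DC · AB = 242/3 ∩ 2·signedArea(DCB) = -164/3]
2. D_y = 3  [DC · AB = 242/3 ∩ 2·signedArea(DCB) = -164/3]
   → D = (10/3, 3)

D = (10/3, 3)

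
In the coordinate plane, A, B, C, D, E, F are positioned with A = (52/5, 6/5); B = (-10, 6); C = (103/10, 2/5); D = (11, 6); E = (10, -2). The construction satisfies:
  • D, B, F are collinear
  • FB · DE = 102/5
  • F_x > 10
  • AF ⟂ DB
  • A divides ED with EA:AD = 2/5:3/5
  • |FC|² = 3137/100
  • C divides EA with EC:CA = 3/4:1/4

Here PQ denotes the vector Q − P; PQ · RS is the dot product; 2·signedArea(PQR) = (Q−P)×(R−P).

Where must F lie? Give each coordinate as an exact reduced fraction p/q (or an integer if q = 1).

F = (52/5, 6)

1. F_x = 52/5  [D, B, F are collinear ∩ AF ⟂ DB]
2. F_y = 6  [D, B, F are collinear ∩ AF ⟂ DB]
   → F = (52/5, 6)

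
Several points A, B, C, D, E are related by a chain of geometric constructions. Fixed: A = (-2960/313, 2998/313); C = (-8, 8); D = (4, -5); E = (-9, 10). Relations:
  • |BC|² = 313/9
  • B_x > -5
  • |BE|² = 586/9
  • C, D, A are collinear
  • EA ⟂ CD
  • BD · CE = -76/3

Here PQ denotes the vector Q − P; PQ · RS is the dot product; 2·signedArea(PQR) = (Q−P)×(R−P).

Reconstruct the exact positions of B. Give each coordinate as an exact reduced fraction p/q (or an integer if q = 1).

1. B_x = -4  [line 1·x + -2·y + 34/3 = 0 ∩ |BC|² = 313/9]
2. B_y = 11/3  [line 1·x + -2·y + 34/3 = 0 ∩ |BC|² = 313/9]
   → B = (-4, 11/3)

B = (-4, 11/3)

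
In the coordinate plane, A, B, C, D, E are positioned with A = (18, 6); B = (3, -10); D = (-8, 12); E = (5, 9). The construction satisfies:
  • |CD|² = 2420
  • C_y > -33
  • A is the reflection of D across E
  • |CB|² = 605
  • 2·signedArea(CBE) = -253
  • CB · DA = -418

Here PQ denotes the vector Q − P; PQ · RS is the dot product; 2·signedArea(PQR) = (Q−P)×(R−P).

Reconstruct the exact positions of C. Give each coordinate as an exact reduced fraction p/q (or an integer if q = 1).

C = (14, -32)

1. C_x = 14  [CB · DA = -418 ∩ 2·signedArea(CBE) = -253]
2. C_y = -32  [CB · DA = -418 ∩ 2·signedArea(CBE) = -253]
   → C = (14, -32)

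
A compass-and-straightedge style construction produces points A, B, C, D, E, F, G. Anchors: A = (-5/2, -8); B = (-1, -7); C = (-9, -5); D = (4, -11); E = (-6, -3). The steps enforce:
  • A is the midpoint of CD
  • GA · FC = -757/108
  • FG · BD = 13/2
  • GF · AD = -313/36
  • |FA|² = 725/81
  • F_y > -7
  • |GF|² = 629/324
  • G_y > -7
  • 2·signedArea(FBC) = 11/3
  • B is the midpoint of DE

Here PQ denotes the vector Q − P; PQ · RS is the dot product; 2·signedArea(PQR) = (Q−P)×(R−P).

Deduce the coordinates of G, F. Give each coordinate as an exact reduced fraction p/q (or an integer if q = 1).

1. F_x = -91/18  [line -2·x + -8·y + -185/3 = 0 ∩ |FA|² = 725/81]
2. F_y = -58/9  [line -2·x + -8·y + -185/3 = 0 ∩ |FA|² = 725/81]
   → F = (-91/18, -58/9)
3. G_x = -11/3  [GA · FC = -757/108 ∩ FG · BD = 13/2]
4. G_y = -19/3  [GA · FC = -757/108 ∩ FG · BD = 13/2]
   → G = (-11/3, -19/3)

F = (-91/18, -58/9)
G = (-11/3, -19/3)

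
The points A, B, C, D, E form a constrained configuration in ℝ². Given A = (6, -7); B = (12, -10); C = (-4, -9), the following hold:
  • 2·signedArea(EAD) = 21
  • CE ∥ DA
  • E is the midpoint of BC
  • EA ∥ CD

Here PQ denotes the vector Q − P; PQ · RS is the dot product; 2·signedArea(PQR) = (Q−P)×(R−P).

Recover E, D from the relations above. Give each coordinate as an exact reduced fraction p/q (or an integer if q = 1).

D = (-2, -13/2)
E = (4, -19/2)

1. E_x = 4  [E is the midpoint of BC]
2. E_y = -19/2  [E is the midpoint of BC]
   → E = (4, -19/2)
3. D_x = -2  [CE ∥ DA ∩ EA ∥ CD]
4. D_y = -13/2  [CE ∥ DA ∩ EA ∥ CD]
   → D = (-2, -13/2)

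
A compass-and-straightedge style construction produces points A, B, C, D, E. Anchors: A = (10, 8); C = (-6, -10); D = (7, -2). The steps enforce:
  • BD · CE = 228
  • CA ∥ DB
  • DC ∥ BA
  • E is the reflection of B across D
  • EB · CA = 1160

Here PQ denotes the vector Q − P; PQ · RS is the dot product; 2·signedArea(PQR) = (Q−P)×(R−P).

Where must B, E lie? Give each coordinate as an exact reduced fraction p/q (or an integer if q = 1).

1. B_x = 23  [DC ∥ BA ∩ CA ∥ DB]
2. B_y = 16  [DC ∥ BA ∩ CA ∥ DB]
   → B = (23, 16)
3. E_x = -9  [E is the reflection of B across D]
4. E_y = -20  [E is the reflection of B across D]
   → E = (-9, -20)

B = (23, 16)
E = (-9, -20)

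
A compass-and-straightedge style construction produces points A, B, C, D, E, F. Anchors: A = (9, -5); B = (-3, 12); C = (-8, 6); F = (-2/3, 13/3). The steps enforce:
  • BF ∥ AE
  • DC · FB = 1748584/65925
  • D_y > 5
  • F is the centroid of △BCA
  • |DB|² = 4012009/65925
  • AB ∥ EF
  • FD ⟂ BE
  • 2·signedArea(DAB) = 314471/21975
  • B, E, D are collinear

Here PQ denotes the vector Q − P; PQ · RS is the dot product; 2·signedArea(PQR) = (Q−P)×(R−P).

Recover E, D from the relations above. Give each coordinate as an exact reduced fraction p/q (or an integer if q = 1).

D = (20204/21975, 115478/21975)
E = (34/3, -38/3)

1. E_x = 34/3  [AB ∥ EF ∩ BF ∥ AE]
2. E_y = -38/3  [AB ∥ EF ∩ BF ∥ AE]
   → E = (34/3, -38/3)
3. D_x = 20204/21975  [B, E, D are collinear ∩ FD ⟂ BE]
4. D_y = 115478/21975  [B, E, D are collinear ∩ FD ⟂ BE]
   → D = (20204/21975, 115478/21975)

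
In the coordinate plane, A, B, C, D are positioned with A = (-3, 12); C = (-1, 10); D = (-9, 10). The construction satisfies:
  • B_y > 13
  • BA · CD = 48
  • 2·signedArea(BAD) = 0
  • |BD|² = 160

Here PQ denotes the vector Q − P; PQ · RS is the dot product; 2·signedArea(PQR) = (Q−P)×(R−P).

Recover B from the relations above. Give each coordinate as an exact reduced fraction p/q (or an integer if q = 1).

B = (3, 14)

1. B_x = 3  [2·signedArea(BAD) = 0 ∩ BA · CD = 48]
2. B_y = 14  [2·signedArea(BAD) = 0 ∩ BA · CD = 48]
   → B = (3, 14)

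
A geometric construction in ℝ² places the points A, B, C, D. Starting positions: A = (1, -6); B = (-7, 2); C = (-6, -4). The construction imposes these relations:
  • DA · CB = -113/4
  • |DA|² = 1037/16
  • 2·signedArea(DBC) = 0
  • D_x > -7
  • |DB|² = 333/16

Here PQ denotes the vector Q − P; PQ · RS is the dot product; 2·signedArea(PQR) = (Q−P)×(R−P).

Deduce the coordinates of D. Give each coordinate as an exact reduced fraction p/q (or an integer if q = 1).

1. D_x = -25/4  [2·signedArea(DBC) = 0 ∩ DA · CB = -113/4]
2. D_y = -5/2  [2·signedArea(DBC) = 0 ∩ DA · CB = -113/4]
   → D = (-25/4, -5/2)

D = (-25/4, -5/2)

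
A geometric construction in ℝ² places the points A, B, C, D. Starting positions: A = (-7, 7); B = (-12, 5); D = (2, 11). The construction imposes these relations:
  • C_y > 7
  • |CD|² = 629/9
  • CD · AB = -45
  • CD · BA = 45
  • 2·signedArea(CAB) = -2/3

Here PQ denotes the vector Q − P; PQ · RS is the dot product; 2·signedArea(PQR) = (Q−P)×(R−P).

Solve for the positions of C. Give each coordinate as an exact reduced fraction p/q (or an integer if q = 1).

C = (-17/3, 23/3)

1. C_x = -17/3  [CD · BA = 45 ∩ 2·signedArea(CAB) = -2/3]
2. C_y = 23/3  [CD · BA = 45 ∩ 2·signedArea(CAB) = -2/3]
   → C = (-17/3, 23/3)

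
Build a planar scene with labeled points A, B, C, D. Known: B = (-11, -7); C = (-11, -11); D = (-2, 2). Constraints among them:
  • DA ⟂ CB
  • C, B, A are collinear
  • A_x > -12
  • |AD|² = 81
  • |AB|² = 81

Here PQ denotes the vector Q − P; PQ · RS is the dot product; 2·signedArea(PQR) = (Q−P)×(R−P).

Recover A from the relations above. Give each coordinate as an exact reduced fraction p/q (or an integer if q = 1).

1. A_x = -11  [C, B, A are collinear ∩ DA ⟂ CB]
2. A_y = 2  [C, B, A are collinear ∩ DA ⟂ CB]
   → A = (-11, 2)

A = (-11, 2)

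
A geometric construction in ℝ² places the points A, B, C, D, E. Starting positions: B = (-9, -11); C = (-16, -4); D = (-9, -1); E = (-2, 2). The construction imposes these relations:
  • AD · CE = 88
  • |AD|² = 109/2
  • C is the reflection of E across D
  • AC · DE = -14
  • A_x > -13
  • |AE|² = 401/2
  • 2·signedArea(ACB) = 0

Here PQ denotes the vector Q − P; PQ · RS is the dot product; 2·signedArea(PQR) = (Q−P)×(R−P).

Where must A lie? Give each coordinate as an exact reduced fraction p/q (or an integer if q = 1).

A = (-25/2, -15/2)

1. A_x = -25/2  [2·signedArea(ACB) = 0 ∩ AC · DE = -14]
2. A_y = -15/2  [2·signedArea(ACB) = 0 ∩ AC · DE = -14]
   → A = (-25/2, -15/2)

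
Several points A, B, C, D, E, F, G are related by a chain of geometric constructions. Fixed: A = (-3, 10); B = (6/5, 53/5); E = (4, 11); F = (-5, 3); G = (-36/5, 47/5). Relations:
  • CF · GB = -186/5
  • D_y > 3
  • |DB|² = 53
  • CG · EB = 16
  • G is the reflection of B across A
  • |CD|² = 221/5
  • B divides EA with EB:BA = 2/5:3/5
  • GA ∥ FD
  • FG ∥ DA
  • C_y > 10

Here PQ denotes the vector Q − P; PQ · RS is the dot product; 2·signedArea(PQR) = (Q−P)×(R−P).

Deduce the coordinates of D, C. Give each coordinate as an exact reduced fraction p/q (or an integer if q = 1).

C = (-8/5, 51/5)
D = (-4/5, 18/5)

1. D_x = -4/5  [FG ∥ DA ∩ GA ∥ FD]
2. D_y = 18/5  [FG ∥ DA ∩ GA ∥ FD]
   → D = (-4/5, 18/5)
3. C_x = -8/5  [line -42/5·x + -6/5·y + -6/5 = 0 ∩ |CD|² = 221/5]
4. C_y = 51/5  [line -42/5·x + -6/5·y + -6/5 = 0 ∩ |CD|² = 221/5]
   → C = (-8/5, 51/5)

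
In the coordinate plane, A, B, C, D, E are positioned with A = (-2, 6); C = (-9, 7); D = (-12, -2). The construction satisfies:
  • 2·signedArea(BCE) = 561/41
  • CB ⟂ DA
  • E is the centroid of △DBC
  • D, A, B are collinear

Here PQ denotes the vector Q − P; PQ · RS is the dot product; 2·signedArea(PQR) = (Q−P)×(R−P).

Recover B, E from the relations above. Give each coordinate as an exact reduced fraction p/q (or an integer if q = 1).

B = (-237/41, 122/41)
E = (-366/41, 109/41)

1. B_x = -237/41  [D, A, B are collinear ∩ CB ⟂ DA]
2. B_y = 122/41  [D, A, B are collinear ∩ CB ⟂ DA]
   → B = (-237/41, 122/41)
3. E_x = -366/41  [E is the centroid of △DBC]
4. E_y = 109/41  [E is the centroid of △DBC]
   → E = (-366/41, 109/41)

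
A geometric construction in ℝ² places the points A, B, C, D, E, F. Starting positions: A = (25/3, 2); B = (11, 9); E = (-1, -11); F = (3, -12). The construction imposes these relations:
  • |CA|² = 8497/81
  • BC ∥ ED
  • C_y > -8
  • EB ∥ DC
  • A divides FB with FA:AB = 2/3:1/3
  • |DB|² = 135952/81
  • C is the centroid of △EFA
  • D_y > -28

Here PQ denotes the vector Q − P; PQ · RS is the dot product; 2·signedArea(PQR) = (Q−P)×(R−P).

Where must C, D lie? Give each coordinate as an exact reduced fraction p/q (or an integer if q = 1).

C = (31/9, -7)
D = (-77/9, -27)

1. C_x = 31/9  [C is the centroid of △EFA]
2. C_y = -7  [C is the centroid of △EFA]
   → C = (31/9, -7)
3. D_x = -77/9  [EB ∥ DC ∩ BC ∥ ED]
4. D_y = -27  [EB ∥ DC ∩ BC ∥ ED]
   → D = (-77/9, -27)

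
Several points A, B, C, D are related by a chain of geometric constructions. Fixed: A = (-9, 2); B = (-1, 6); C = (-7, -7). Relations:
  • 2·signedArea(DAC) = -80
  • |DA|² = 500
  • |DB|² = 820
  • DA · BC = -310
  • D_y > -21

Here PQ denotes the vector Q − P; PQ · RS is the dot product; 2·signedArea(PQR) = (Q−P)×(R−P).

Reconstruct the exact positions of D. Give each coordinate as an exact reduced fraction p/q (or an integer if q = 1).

D = (-13, -20)

1. D_x = -13  [DA · BC = -310 ∩ 2·signedArea(DAC) = -80]
2. D_y = -20  [DA · BC = -310 ∩ 2·signedArea(DAC) = -80]
   → D = (-13, -20)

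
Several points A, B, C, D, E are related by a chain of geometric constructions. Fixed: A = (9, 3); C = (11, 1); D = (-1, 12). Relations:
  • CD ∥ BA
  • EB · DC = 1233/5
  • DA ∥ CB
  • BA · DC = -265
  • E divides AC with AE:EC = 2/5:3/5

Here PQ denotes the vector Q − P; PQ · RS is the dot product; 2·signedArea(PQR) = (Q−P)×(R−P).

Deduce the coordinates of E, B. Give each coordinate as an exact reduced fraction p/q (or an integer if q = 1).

B = (21, -8)
E = (49/5, 11/5)

1. E_x = 49/5  [E divides AC with AE:EC = 2/5:3/5]
2. E_y = 11/5  [E divides AC with AE:EC = 2/5:3/5]
   → E = (49/5, 11/5)
3. B_x = 21  [CD ∥ BA ∩ DA ∥ CB]
4. B_y = -8  [CD ∥ BA ∩ DA ∥ CB]
   → B = (21, -8)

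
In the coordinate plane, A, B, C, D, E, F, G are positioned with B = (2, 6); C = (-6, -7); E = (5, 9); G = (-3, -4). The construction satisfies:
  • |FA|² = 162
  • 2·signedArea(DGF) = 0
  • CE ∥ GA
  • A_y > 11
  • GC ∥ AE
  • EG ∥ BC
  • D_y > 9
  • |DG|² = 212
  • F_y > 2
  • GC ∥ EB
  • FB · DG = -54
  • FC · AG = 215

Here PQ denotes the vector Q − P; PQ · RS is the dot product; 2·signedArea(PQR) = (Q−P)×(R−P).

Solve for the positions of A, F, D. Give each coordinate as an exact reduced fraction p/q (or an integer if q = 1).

A = (8, 12)
D = (1, 10)
F = (-1, 3)

1. A_x = 8  [GC ∥ AE ∩ CE ∥ GA]
2. A_y = 12  [GC ∥ AE ∩ CE ∥ GA]
   → A = (8, 12)
3. F_x = -1  [line 11·x + 16·y + -37 = 0 ∩ |FA|² = 162]
4. F_y = 3  [line 11·x + 16·y + -37 = 0 ∩ |FA|² = 162]
   → F = (-1, 3)
5. D_x = 1  [FB · DG = -54 ∩ 2·signedArea(DGF) = 0]
6. D_y = 10  [FB · DG = -54 ∩ 2·signedArea(DGF) = 0]
   → D = (1, 10)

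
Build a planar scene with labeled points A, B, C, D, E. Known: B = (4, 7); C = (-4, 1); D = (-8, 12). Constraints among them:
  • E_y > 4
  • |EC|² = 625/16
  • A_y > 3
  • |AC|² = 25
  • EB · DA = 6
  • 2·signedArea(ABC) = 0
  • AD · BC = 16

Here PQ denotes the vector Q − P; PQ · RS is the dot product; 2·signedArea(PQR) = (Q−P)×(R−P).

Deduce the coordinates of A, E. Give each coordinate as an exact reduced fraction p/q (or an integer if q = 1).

A = (0, 4)
E = (1, 19/4)

1. A_x = 0  [2·signedArea(ABC) = 0 ∩ AD · BC = 16]
2. A_y = 4  [2·signedArea(ABC) = 0 ∩ AD · BC = 16]
   → A = (0, 4)
3. E_x = 1  [line -8·x + 8·y + -30 = 0 ∩ |EC|² = 625/16]
4. E_y = 19/4  [line -8·x + 8·y + -30 = 0 ∩ |EC|² = 625/16]
   → E = (1, 19/4)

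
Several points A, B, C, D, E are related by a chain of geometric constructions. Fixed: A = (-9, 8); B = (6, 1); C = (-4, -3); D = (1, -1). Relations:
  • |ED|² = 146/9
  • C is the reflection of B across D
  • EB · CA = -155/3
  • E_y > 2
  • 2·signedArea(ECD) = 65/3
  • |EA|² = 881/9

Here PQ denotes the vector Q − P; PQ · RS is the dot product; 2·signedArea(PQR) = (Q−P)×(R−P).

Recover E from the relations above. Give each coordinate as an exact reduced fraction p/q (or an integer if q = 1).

E = (-2/3, 8/3)

1. E_x = -2/3  [2·signedArea(ECD) = 65/3 ∩ EB · CA = -155/3]
2. E_y = 8/3  [2·signedArea(ECD) = 65/3 ∩ EB · CA = -155/3]
   → E = (-2/3, 8/3)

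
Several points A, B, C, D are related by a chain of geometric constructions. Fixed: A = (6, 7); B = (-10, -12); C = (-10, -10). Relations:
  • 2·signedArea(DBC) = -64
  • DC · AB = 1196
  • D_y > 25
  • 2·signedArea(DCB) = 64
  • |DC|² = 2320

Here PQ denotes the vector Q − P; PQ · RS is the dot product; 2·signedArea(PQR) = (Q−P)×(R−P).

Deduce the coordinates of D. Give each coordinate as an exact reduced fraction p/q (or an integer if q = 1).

1. D_x = 22  [2·signedArea(DCB) = 64 ∩ DC · AB = 1196]
2. D_y = 26  [2·signedArea(DCB) = 64 ∩ DC · AB = 1196]
   → D = (22, 26)

D = (22, 26)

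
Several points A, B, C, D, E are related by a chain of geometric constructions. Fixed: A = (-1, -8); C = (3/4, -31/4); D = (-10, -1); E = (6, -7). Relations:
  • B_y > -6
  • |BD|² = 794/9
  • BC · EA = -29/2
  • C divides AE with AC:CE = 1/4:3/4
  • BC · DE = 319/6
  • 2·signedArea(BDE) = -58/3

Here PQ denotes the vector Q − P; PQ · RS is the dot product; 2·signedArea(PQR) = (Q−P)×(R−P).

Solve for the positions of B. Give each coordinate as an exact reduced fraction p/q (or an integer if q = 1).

B = (-5/3, -16/3)

1. B_x = -5/3  [2·signedArea(BDE) = -58/3 ∩ BC · DE = 319/6]
2. B_y = -16/3  [2·signedArea(BDE) = -58/3 ∩ BC · DE = 319/6]
   → B = (-5/3, -16/3)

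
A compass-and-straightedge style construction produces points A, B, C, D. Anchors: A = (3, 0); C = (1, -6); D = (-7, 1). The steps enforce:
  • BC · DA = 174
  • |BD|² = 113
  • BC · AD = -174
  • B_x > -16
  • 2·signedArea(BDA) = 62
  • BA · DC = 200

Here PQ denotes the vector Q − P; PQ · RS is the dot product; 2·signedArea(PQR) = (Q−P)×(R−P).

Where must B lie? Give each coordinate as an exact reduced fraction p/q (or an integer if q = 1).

B = (-15, 8)

1. B_x = -15  [BA · DC = 200 ∩ BC · AD = -174]
2. B_y = 8  [BA · DC = 200 ∩ BC · AD = -174]
   → B = (-15, 8)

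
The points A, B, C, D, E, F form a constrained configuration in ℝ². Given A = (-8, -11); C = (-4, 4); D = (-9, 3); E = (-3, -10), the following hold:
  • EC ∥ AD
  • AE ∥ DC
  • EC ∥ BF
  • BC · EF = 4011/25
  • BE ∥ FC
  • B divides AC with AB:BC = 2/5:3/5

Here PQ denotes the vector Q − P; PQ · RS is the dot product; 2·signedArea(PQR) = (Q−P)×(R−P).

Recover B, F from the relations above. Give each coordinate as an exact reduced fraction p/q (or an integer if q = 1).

B = (-32/5, -5)
F = (-37/5, 9)

1. B_x = -32/5  [B divides AC with AB:BC = 2/5:3/5]
2. B_y = -5  [B divides AC with AB:BC = 2/5:3/5]
   → B = (-32/5, -5)
3. F_x = -37/5  [BE ∥ FC ∩ EC ∥ BF]
4. F_y = 9  [BE ∥ FC ∩ EC ∥ BF]
   → F = (-37/5, 9)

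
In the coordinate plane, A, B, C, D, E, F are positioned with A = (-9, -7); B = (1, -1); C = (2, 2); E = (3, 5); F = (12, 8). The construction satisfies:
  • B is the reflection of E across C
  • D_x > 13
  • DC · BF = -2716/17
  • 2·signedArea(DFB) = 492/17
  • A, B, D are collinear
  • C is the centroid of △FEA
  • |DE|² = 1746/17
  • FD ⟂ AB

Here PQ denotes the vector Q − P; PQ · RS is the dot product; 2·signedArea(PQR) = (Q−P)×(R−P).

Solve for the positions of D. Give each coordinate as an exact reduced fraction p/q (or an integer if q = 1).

1. D_x = 222/17  [A, B, D are collinear ∩ FD ⟂ AB]
2. D_y = 106/17  [A, B, D are collinear ∩ FD ⟂ AB]
   → D = (222/17, 106/17)

D = (222/17, 106/17)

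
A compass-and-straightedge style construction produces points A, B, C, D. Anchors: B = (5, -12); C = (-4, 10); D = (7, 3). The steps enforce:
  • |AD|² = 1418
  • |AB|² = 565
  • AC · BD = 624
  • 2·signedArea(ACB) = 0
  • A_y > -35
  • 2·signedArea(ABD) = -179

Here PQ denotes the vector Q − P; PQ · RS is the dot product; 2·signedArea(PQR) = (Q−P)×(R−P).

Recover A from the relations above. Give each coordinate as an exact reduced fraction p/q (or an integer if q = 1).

1. A_x = 14  [2·signedArea(ACB) = 0 ∩ 2·signedArea(ABD) = -179]
2. A_y = -34  [2·signedArea(ACB) = 0 ∩ 2·signedArea(ABD) = -179]
   → A = (14, -34)

A = (14, -34)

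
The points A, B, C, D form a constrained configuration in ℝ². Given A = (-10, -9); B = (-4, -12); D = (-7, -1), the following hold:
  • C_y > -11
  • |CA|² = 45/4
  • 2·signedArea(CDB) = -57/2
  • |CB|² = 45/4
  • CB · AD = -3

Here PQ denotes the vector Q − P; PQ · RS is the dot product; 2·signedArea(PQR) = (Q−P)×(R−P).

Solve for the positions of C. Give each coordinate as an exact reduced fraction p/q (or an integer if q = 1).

C = (-7, -21/2)

1. C_x = -7  [2·signedArea(CDB) = -57/2 ∩ CB · AD = -3]
2. C_y = -21/2  [2·signedArea(CDB) = -57/2 ∩ CB · AD = -3]
   → C = (-7, -21/2)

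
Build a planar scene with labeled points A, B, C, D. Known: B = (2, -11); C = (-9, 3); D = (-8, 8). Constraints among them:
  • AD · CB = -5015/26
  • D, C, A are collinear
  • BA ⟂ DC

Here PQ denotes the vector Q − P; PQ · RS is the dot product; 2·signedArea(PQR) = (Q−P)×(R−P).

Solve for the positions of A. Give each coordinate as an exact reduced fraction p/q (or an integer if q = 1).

A = (-293/26, -217/26)

1. A_x = -293/26  [D, C, A are collinear ∩ BA ⟂ DC]
2. A_y = -217/26  [D, C, A are collinear ∩ BA ⟂ DC]
   → A = (-293/26, -217/26)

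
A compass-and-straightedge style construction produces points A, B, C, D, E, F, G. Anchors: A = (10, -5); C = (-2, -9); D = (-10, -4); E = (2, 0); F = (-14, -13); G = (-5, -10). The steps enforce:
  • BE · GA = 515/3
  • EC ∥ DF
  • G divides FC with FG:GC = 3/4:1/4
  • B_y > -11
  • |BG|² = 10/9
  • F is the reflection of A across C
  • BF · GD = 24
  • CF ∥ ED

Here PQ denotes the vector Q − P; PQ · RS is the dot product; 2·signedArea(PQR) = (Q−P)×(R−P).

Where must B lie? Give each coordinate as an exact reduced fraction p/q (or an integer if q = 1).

1. B_x = -6  [BE · GA = 515/3 ∩ BF · GD = 24]
2. B_y = -31/3  [BE · GA = 515/3 ∩ BF · GD = 24]
   → B = (-6, -31/3)

B = (-6, -31/3)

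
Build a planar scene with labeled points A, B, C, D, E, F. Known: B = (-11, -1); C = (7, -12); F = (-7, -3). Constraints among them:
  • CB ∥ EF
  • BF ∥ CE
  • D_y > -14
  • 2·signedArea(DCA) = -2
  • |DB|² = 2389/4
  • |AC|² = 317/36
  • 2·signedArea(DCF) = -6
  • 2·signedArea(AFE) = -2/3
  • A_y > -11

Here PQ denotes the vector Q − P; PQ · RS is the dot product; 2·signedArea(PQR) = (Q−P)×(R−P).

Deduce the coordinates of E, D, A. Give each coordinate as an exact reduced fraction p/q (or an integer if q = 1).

A = (14/3, -61/6)
D = (10, -27/2)
E = (11, -14)

1. E_x = 11  [CB ∥ EF ∩ BF ∥ CE]
2. E_y = -14  [CB ∥ EF ∩ BF ∥ CE]
   → E = (11, -14)
3. A_x = 14/3  [line 11·x + 18·y + 395/3 = 0 ∩ |AC|² = 317/36]
4. A_y = -61/6  [line 11·x + 18·y + 395/3 = 0 ∩ |AC|² = 317/36]
   → A = (14/3, -61/6)
5. D_x = 10  [2·signedArea(DCA) = -2 ∩ 2·signedArea(DCF) = -6]
6. D_y = -27/2  [2·signedArea(DCA) = -2 ∩ 2·signedArea(DCF) = -6]
   → D = (10, -27/2)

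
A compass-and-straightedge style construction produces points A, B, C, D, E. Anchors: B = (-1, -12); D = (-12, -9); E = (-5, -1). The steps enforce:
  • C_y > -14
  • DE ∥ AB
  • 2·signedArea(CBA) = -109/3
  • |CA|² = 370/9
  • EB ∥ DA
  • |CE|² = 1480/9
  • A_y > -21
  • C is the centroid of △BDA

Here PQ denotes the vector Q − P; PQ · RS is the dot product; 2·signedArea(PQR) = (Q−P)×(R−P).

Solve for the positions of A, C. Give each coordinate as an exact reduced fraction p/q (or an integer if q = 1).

1. A_x = -8  [DE ∥ AB ∩ EB ∥ DA]
2. A_y = -20  [DE ∥ AB ∩ EB ∥ DA]
   → A = (-8, -20)
3. C_x = -7  [C is the centroid of △BDA]
4. C_y = -41/3  [C is the centroid of △BDA]
   → C = (-7, -41/3)

A = (-8, -20)
C = (-7, -41/3)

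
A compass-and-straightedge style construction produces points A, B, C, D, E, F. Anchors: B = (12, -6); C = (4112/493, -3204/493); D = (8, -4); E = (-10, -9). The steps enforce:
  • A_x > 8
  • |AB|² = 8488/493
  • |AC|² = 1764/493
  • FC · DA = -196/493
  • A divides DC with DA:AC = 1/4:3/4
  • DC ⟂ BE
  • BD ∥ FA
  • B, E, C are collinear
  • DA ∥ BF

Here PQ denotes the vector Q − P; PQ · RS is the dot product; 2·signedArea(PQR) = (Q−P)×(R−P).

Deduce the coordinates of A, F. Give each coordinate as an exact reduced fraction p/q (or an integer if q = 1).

1. A_x = 3986/493  [A divides DC with DA:AC = 1/4:3/4]
2. A_y = -2280/493  [A divides DC with DA:AC = 1/4:3/4]
   → A = (3986/493, -2280/493)
3. F_x = 5958/493  [BD ∥ FA ∩ DA ∥ BF]
4. F_y = -3266/493  [BD ∥ FA ∩ DA ∥ BF]
   → F = (5958/493, -3266/493)

A = (3986/493, -2280/493)
F = (5958/493, -3266/493)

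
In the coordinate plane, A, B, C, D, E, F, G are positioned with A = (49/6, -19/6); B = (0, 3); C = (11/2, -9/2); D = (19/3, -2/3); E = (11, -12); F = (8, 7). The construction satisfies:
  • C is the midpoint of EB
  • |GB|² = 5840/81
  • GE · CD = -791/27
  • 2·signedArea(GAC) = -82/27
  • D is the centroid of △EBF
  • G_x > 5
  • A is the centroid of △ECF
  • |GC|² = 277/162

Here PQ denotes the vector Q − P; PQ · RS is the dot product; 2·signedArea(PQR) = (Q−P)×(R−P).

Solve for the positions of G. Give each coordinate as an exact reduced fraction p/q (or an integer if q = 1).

1. G_x = 52/9  [GE · CD = -791/27 ∩ 2·signedArea(GAC) = -82/27]
2. G_y = -29/9  [GE · CD = -791/27 ∩ 2·signedArea(GAC) = -82/27]
   → G = (52/9, -29/9)

G = (52/9, -29/9)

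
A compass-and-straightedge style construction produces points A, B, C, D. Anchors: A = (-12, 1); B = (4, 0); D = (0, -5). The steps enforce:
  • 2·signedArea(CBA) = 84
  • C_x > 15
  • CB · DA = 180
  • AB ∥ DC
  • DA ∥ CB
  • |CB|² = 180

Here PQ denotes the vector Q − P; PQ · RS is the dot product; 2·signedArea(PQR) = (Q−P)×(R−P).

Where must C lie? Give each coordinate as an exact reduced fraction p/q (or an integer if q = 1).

C = (16, -6)

1. C_x = 16  [DA ∥ CB ∩ AB ∥ DC]
2. C_y = -6  [DA ∥ CB ∩ AB ∥ DC]
   → C = (16, -6)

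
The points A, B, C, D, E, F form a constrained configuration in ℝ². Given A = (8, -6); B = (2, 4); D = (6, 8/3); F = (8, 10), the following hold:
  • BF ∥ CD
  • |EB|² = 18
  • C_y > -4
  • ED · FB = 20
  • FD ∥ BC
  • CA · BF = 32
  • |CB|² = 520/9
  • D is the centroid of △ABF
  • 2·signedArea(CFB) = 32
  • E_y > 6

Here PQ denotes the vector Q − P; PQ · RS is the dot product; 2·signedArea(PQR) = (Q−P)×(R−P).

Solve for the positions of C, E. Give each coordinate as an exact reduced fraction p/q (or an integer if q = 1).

1. C_x = 0  [BF ∥ CD ∩ FD ∥ BC]
2. C_y = -10/3  [BF ∥ CD ∩ FD ∥ BC]
   → C = (0, -10/3)
3. E_x = 5  [line 6·x + 6·y + -72 = 0 ∩ |EB|² = 18]
4. E_y = 7  [line 6·x + 6·y + -72 = 0 ∩ |EB|² = 18]
   → E = (5, 7)

C = (0, -10/3)
E = (5, 7)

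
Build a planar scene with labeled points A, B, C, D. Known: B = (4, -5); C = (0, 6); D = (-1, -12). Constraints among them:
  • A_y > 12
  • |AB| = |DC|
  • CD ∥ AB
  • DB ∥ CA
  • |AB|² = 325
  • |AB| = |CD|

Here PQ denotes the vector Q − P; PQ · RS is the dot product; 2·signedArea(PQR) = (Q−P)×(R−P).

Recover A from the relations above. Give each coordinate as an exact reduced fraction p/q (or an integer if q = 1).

1. A_x = 5  [CD ∥ AB ∩ DB ∥ CA]
2. A_y = 13  [CD ∥ AB ∩ DB ∥ CA]
   → A = (5, 13)

A = (5, 13)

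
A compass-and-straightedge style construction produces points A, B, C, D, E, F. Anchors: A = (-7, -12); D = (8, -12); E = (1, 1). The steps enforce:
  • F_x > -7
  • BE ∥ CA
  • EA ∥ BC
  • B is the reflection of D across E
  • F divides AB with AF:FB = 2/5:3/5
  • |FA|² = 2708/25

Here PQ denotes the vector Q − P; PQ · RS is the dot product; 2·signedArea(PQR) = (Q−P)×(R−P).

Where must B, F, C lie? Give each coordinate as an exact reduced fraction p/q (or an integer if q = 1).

1. B_x = -6  [B is the reflection of D across E]
2. B_y = 14  [B is the reflection of D across E]
   → B = (-6, 14)
3. F_x = -33/5  [F divides AB with AF:FB = 2/5:3/5]
4. F_y = -8/5  [F divides AB with AF:FB = 2/5:3/5]
   → F = (-33/5, -8/5)
5. C_x = -14  [BE ∥ CA ∩ EA ∥ BC]
6. C_y = 1  [BE ∥ CA ∩ EA ∥ BC]
   → C = (-14, 1)

B = (-6, 14)
C = (-14, 1)
F = (-33/5, -8/5)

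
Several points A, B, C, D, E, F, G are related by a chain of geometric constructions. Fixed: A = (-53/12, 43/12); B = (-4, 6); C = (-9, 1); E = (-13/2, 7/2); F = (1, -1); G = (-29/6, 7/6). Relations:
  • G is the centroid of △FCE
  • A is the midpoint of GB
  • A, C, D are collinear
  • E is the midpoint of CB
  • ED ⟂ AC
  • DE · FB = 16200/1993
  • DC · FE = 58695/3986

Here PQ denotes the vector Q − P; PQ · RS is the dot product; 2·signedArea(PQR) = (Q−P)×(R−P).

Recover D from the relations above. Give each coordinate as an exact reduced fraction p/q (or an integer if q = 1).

D = (-24049/3986, 10651/3986)

1. D_x = -24049/3986  [A, C, D are collinear ∩ ED ⟂ AC]
2. D_y = 10651/3986  [A, C, D are collinear ∩ ED ⟂ AC]
   → D = (-24049/3986, 10651/3986)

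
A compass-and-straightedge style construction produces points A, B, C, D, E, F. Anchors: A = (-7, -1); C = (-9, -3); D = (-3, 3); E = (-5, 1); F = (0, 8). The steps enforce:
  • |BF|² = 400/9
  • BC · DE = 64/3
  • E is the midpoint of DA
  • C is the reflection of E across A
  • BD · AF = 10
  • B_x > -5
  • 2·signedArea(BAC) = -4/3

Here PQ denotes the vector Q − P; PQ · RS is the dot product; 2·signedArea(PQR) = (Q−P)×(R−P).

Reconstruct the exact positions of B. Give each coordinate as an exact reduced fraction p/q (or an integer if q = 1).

1. B_x = -4  [2·signedArea(BAC) = -4/3 ∩ BC · DE = 64/3]
2. B_y = 8/3  [2·signedArea(BAC) = -4/3 ∩ BC · DE = 64/3]
   → B = (-4, 8/3)

B = (-4, 8/3)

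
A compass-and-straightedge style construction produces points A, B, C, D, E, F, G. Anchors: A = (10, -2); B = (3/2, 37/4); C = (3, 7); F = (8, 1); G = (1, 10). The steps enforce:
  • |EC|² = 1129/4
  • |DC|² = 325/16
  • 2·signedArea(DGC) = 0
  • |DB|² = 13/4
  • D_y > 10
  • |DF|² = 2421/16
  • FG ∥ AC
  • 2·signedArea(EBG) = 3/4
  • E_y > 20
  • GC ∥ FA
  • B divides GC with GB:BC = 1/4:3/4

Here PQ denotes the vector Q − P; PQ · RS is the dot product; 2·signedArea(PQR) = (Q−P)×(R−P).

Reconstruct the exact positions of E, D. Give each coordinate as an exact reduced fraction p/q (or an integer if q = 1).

D = (1/2, 43/4)
E = (-7, 41/2)

1. E_x = -7  [line -3/4·x + -1/2·y + 5 = 0 ∩ |EC|² = 1129/4]
2. E_y = 41/2  [line -3/4·x + -1/2·y + 5 = 0 ∩ |EC|² = 1129/4]
   → E = (-7, 41/2)
3. D_x = 1/2  [line 3·x + 2·y + -23 = 0 ∩ |DF|² = 2421/16]
4. D_y = 43/4  [line 3·x + 2·y + -23 = 0 ∩ |DF|² = 2421/16]
   → D = (1/2, 43/4)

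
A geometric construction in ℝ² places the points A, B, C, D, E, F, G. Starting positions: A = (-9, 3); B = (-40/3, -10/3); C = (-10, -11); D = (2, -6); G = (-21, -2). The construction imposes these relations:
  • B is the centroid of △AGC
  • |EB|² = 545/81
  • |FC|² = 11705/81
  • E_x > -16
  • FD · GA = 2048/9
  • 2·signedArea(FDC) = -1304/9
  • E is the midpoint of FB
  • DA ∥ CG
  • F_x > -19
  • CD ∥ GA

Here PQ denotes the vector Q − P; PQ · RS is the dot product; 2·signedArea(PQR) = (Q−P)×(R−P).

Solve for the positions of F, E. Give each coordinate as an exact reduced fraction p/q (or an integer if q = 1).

1. F_x = -166/9  [FD · GA = 2048/9 ∩ 2·signedArea(FDC) = -1304/9]
2. F_y = -22/9  [FD · GA = 2048/9 ∩ 2·signedArea(FDC) = -1304/9]
   → F = (-166/9, -22/9)
3. E_x = -143/9  [E is the midpoint of FB]
4. E_y = -26/9  [E is the midpoint of FB]
   → E = (-143/9, -26/9)

E = (-143/9, -26/9)
F = (-166/9, -22/9)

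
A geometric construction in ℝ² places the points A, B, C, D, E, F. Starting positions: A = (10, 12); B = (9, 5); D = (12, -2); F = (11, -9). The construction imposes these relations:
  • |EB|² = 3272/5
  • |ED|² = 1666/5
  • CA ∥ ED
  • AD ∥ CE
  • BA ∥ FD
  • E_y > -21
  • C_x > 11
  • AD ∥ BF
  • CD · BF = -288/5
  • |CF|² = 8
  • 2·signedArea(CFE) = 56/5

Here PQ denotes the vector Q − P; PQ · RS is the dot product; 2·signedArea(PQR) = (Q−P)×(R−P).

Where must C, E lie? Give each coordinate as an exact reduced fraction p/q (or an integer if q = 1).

C = (57/5, -31/5)
E = (67/5, -101/5)

1. C_x = 57/5  [line -2·x + 14·y + 548/5 = 0 ∩ |CF|² = 8]
2. C_y = -31/5  [line -2·x + 14·y + 548/5 = 0 ∩ |CF|² = 8]
   → C = (57/5, -31/5)
3. E_x = 67/5  [CA ∥ ED ∩ AD ∥ CE]
4. E_y = -101/5  [CA ∥ ED ∩ AD ∥ CE]
   → E = (67/5, -101/5)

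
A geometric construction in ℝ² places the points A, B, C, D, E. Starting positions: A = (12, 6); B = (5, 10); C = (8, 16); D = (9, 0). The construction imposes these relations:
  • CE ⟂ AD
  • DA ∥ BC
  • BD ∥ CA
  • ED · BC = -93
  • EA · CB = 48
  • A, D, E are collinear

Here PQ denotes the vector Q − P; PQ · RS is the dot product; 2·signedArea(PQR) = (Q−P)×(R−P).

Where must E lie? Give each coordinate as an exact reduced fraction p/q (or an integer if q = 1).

1. E_x = 76/5  [A, D, E are collinear ∩ CE ⟂ AD]
2. E_y = 62/5  [A, D, E are collinear ∩ CE ⟂ AD]
   → E = (76/5, 62/5)

E = (76/5, 62/5)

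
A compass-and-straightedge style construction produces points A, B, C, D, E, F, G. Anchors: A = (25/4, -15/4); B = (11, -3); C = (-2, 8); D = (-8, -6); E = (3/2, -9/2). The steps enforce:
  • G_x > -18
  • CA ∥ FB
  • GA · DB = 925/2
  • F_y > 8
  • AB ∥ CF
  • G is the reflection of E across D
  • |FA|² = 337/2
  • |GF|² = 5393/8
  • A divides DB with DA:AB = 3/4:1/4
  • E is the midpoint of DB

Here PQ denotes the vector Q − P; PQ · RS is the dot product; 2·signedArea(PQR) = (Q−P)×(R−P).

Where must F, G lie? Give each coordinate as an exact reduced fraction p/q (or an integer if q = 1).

F = (11/4, 35/4)
G = (-35/2, -15/2)

1. F_x = 11/4  [CA ∥ FB ∩ AB ∥ CF]
2. F_y = 35/4  [CA ∥ FB ∩ AB ∥ CF]
   → F = (11/4, 35/4)
3. G_x = -35/2  [G is the reflection of E across D]
4. G_y = -15/2  [G is the reflection of E across D]
   → G = (-35/2, -15/2)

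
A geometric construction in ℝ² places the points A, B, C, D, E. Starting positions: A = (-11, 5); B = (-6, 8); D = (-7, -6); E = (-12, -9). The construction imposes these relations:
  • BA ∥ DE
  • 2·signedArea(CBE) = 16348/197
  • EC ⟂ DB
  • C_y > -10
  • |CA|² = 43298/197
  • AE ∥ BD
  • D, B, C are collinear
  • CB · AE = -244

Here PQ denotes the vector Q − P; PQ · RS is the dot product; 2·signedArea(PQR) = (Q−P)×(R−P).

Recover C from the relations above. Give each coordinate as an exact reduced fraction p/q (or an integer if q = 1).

1. C_x = -1426/197  [D, B, C are collinear ∩ EC ⟂ DB]
2. C_y = -1840/197  [D, B, C are collinear ∩ EC ⟂ DB]
   → C = (-1426/197, -1840/197)

C = (-1426/197, -1840/197)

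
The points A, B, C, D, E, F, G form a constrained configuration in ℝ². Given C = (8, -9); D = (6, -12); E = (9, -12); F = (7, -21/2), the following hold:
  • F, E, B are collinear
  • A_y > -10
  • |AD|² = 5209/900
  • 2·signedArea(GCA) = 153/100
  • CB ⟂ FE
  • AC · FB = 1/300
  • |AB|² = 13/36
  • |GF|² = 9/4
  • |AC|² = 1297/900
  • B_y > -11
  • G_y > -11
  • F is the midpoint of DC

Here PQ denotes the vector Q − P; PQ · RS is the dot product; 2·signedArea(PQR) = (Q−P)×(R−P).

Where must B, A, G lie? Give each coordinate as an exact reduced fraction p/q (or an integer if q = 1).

A = (548/75, -499/50)
B = (173/25, -261/25)
G = (17/2, -21/2)

1. B_x = 173/25  [F, E, B are collinear ∩ CB ⟂ FE]
2. B_y = -261/25  [F, E, B are collinear ∩ CB ⟂ FE]
   → B = (173/25, -261/25)
3. A_x = 548/75  [line 2/25·x + -3/50·y + -71/60 = 0 ∩ |AB|² = 13/36]
4. A_y = -499/50  [line 2/25·x + -3/50·y + -71/60 = 0 ∩ |AB|² = 13/36]
   → A = (548/75, -499/50)
5. G_x = 17/2  [line 49/50·x + -52/75·y + -1561/100 = 0 ∩ |GF|² = 9/4]
6. G_y = -21/2  [line 49/50·x + -52/75·y + -1561/100 = 0 ∩ |GF|² = 9/4]
   → G = (17/2, -21/2)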